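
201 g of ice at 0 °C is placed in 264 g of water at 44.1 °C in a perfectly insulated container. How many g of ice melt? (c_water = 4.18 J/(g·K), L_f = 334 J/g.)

Heat available from the water dropping to 0 °C: 264·4.18·44.1 = 48665 J.
To melt every bit of ice: 201·334 = 67134 J.
48665 J < 67134 J, so only part of the ice melts and the system sits at 0 °C.
m_melt = 48665 / L_f = 145.7 g.

m_melted ≈ 146 g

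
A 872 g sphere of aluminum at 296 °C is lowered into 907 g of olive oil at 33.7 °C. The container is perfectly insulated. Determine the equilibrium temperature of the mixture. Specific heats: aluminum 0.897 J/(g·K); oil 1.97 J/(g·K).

T_f ≈ 113.6 °C

Let T be the final temperature. ΣQ_i = 0:
872*0.897*(T − 296) + 907*1.97*(T − 33.7) = 0
782.18(T − 296) + 1786.8(T − 33.7) = 0
(782.18 + 1786.8) T = 782.18*296 + 1786.8*33.7
T = 291741 / 2569 = 114 °C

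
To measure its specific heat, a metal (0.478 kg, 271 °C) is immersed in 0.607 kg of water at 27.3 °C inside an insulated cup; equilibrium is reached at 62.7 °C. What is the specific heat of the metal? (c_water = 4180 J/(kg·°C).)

c ≈ 902 J/(kg·°C)

m_s c (T_s − T_f) = m_water c_water (T_f − T_0):
0.478×c×(271 − 62.7) = 0.607×4180×(62.7 − 27.3)
99.57 c = 89819  ⇒  c ≈ 902.1 J/(kg·°C)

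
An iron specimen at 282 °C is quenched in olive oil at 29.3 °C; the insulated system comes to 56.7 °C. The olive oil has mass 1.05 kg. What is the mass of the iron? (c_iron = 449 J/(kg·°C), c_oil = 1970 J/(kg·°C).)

m ≈ 0.56 kg

Heat lost by the iron = heat gained by the oil:
m×449×(282 − 56.7) = 1.05×1970×(56.7 − 29.3)
101160 m = 56677  ⇒  m ≈ 0.5603 kg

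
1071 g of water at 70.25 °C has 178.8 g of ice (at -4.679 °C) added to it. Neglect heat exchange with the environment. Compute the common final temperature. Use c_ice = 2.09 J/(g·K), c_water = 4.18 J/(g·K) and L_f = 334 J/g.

T_f ≈ 48.4 °C

Let T be the final temperature. ΣQ_i = 0:
ice -4.679→0 °C: 178.8×2.09×4.679 = 1748.5
  latent heat to melt: 178.8×334 = 59719
  meltwater 0→T: 178.8×4.18×T = 747.38 T
  water cools: 1071×4.18×(T − 70.25) = 4476.8(T − 70.25)
5224.2 T = 314494 − 61468 = 253026
T ≈ 48.43 °C (positive, so assuming full melt was valid).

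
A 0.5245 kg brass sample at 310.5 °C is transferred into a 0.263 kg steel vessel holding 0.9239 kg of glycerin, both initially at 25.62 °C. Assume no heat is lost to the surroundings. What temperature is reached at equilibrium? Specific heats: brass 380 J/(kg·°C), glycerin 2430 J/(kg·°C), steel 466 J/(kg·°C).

T_f ≈ 47.7 °C

Heat gained plus heat lost sum to zero:
0.5245*380*(T − 310.5) + 0.9239*2430*(T − 25.62) + 0.263*466*(T − 25.62) = 0
199.31(T − 310.5) + 2245.1(T − 25.62) + 122.56(T − 25.62) = 0
2566.9 T = 122545
T = 122545 / 2566.9 = 47.7 °C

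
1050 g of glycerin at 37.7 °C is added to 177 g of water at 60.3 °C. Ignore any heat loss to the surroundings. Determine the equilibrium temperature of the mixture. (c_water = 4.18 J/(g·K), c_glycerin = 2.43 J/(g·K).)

T_f ≈ 42.8 °C

Conservation of energy gives ΣQ = 0:
177·4.18·(T − 60.3) + 1050·2.43·(T − 37.7) = 0
(739.86 + 2551.5) T = 739.86·60.3 + 2551.5·37.7
T = 140805 / 3291.4 = 42.8 °C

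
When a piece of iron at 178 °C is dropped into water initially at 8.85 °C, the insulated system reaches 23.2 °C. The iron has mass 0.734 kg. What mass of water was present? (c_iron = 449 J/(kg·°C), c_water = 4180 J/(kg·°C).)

Heat lost by the iron = heat gained by the water:
0.734·449·(178 − 23.2) = m·4180·(23.2 − 8.85)
59983 m = 51017  ⇒  m ≈ 0.8505 kg

m ≈ 0.851 kg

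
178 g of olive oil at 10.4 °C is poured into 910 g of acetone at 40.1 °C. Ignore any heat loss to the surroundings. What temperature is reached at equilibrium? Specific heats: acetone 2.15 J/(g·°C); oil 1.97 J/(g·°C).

Set heat shed by the hot body equal to heat absorbed by the cold body:
910·2.15·(40.1 − T) = 178·1.97·(T − 10.4)
1956.5(40.1 − T) = 350.66(T − 10.4)
2307.2 T = 82103  ⇒  T ≈ 35.59 °C

T_f ≈ 35.6 °C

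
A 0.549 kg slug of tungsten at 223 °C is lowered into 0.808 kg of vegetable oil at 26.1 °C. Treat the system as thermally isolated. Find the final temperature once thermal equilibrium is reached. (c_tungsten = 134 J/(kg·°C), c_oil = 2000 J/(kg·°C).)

With ΣQ=0 the equilibrium temperature is the m·c-weighted mean:
T_f = (73.57·223 + 1616·26.1) / (73.57 + 1616)
    = 58583 / 1689.6 ≈ 34.67 °C

T_f ≈ 34.7 °C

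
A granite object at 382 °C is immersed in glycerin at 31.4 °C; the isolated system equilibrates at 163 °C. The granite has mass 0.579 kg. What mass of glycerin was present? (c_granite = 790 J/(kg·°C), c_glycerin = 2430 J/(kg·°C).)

Heat lost by the granite = heat gained by the glycerin:
0.579·790·(382 − 163) = m·2430·(163 − 31.4)
319788 m = 100173  ⇒  m ≈ 0.3132 kg

m ≈ 0.313 kg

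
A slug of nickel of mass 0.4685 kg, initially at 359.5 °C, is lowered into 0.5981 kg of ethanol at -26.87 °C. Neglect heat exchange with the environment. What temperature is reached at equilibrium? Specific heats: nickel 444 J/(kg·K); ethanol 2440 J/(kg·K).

Heat lost by the nickel equals heat gained by the ethanol:
0.4685*444*(359.5 − T) = 0.5981*2440*(T − (-26.87))
208.01(359.5 − T) = 1459.4(T − (-26.87))
1667.4 T = 35568  ⇒  T ≈ 21.33 °C

T_f ≈ 21.3 °C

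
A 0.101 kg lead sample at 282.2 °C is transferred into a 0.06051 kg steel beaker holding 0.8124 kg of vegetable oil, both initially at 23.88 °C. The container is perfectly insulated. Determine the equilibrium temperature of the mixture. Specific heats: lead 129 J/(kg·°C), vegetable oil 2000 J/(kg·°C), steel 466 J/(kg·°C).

Conservation of energy gives ΣQ = 0:
0.101·129·(T − 282.2) + 0.8124·2000·(T − 23.88) + 0.06051·466·(T − 23.88) = 0
(13.03 + 1624.8 + 28.2) T = 13.03·282.2 + 1624.8·23.88 + 28.2·23.88
T ≈ 25.90 °C

T_f ≈ 25.9 °C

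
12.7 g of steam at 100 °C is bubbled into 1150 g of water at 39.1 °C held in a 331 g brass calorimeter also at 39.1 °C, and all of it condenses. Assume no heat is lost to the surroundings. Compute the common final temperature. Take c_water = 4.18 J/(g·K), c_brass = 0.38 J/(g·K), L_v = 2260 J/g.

T_f ≈ 45.5 °C

Net heat exchanged in the isolated system is zero:
condense steam: −12.7·2260 = −28702; condensate cools 100→T: 12.7·4.18·(T − 100) = 53.09(T − 100); original water: 4807(T − 39.1); brass cup: 331·0.38·(T − 39.1) = 125.78(T − 39.1)
4985.9 T = 28702 + 5308.6 + 192872 = 226882
T ≈ 45.51 °C (< 100 °C, so full condensation is consistent).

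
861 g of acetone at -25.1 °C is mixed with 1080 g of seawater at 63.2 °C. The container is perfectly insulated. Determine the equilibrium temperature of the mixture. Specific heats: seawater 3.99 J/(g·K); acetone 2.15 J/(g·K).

Energy conservation, ΣQ = 0:
1080·3.99·(T − 63.2) + 861·2.15·(T − (-25.1)) = 0
4309.2(T − 63.2) + 1851.1(T − (-25.1)) = 0
(4309.2 + 1851.1) T = 4309.2·63.2 + 1851.1·(-25.1)
T = 225878/6160.3 ≈ 36.67 °C

T_f ≈ 36.7 °C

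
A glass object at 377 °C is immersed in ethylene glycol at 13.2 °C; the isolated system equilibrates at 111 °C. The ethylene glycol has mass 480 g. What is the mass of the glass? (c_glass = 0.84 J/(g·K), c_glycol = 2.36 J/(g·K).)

m ≈ 496 g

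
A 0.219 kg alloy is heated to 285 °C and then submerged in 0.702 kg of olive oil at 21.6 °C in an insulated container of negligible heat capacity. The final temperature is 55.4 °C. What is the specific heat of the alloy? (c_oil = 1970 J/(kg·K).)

c ≈ 930 J/(kg·K)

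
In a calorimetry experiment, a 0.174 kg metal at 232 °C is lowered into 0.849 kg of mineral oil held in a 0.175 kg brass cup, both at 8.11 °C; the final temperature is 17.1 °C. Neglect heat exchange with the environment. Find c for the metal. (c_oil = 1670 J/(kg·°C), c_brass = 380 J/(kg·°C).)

c ≈ 357 J/(kg·°C)

Taking heat into each body as positive, Σ m c ΔT = 0:
0.174·c·(17.1 − 232) + 0.849·1670·(17.1 − 8.11) + 0.175·380·(17.1 − 8.11) = 0
-37.39 c = -13344
c = -13344/-37.39 ≈ 356.9 J/(kg·°C)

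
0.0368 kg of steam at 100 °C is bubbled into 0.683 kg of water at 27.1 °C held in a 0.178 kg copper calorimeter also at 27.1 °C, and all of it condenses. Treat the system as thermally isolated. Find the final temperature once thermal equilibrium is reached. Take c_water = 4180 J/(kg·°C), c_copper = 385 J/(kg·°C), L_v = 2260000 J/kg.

T_f ≈ 57.8 °C

Heat gained plus heat lost sum to zero:
latent heat released on condensation: 0.0368·2260000 = 83168; condensed water 100 °C→T: 153.82(T − 100); original water: 2854.9(T − 27.1); cup: 68.53(T − 27.1)
3077.3 T = 83168 + 15382 + 79226 = 177776
T ≈ 57.77 °C (< 100 °C, so full condensation is consistent).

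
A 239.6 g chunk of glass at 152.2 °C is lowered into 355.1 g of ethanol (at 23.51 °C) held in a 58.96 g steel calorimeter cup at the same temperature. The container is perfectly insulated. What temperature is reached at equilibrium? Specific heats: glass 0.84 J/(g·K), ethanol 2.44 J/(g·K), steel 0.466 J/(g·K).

T_f ≈ 47.2 °C

T_f is the heat-capacity-weighted average of the initial temperatures:
T_f = (201.26*152.2 + 866.44*23.51 + 27.48*23.51) / (201.26 + 866.44 + 27.48)
    = 51648 / 1095.2 ≈ 47.16 °C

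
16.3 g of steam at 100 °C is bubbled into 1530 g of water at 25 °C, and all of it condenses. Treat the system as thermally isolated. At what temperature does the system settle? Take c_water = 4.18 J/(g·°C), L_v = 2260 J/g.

T_f ≈ 31.5 °C

Let T be the final temperature. ΣQ_i = 0:
condense steam: −16.3·2260 = −36838
  condensate cools 100→T: 16.3·4.18·(T − 100) = 68.13(T − 100)
  water warms: 1530·4.18·(T − 25) = 6395.4(T − 25)
6463.5 T = 36838 + 6813.4 + 159885 = 203536
T ≈ 31.49 °C (< 100 °C, so full condensation is consistent).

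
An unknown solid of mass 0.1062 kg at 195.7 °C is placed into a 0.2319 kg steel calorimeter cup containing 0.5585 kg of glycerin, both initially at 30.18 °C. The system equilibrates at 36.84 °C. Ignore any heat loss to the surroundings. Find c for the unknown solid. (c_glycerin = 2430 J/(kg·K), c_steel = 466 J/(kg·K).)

c ≈ 578 J/(kg·K)

Taking heat into each body as positive, Σ m c ΔT = 0:
0.1062·c·(36.84 − 195.7) + 0.5585·2430·(36.84 − 30.18) + 0.2319·466·(36.84 − 30.18) = 0
-16.87 c = -9758.4
c = -9758.4/-16.87 ≈ 578.4 J/(kg·K)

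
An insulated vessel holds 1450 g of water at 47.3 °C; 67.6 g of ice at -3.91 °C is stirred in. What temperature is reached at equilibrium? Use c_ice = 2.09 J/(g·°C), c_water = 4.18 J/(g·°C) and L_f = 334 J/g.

Energy balance with sensible and latent terms:
ice -3.91→0 °C: 67.6×2.09×3.91 = 552.42; latent heat to melt: 67.6×334 = 22578; meltwater 0→T: 67.6×4.18×T = 282.57 T; water: 6061(T − 47.3)
6343.6 T = 286685 − 23131 = 263554
T ≈ 41.55 °C — above 0 °C, consistent with complete melting.

T_f ≈ 41.5 °C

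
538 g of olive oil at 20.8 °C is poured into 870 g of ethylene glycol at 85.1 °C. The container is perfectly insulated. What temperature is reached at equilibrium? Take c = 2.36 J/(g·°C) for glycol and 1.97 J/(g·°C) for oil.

T_f = Σ m_i c_i T_i / Σ m_i c_i:
T_f = (2053.2*85.1 + 1059.9*20.8) / (2053.2 + 1059.9)
    = 196772 / 3113.1 ≈ 63.21 °C

T_f ≈ 63.2 °C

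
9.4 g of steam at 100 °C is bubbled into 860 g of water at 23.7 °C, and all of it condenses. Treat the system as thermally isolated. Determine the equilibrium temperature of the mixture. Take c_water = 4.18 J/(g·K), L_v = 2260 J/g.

T_f ≈ 30.4 °C

Energy conservation, ΣQ = 0:
latent heat released on condensation: 9.4×2260 = 21244; condensed water 100 °C→T: 39.29(T − 100); water warms: 860×4.18×(T − 23.7) = 3594.8(T − 23.7)
3634.1 T = 21244 + 3929.2 + 85197 = 110370
T ≈ 30.37 °C — below 100 °C, confirming all the steam condensed.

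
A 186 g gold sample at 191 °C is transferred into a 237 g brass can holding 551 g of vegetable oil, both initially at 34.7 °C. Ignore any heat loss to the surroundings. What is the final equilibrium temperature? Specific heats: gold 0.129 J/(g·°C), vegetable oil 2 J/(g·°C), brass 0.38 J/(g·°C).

Conservation of energy gives ΣQ = 0:
186×0.129×(T − 191) + 551×2×(T − 34.7) + 237×0.38×(T − 34.7) = 0
23.99(T − 191) + 1102(T − 34.7) + 90.06(T − 34.7) = 0
(23.99 + 1102 + 90.06) T = 23.99×191 + 1102×34.7 + 90.06×34.7
T ≈ 37.78 °C

T_f ≈ 37.8 °C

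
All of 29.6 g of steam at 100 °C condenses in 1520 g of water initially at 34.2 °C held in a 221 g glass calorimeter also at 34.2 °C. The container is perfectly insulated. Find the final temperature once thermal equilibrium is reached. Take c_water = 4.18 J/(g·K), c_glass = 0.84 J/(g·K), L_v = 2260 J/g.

Sum of m c ΔT and latent-heat terms is zero:
steam→water at 100 °C releases m L_v = 29.6×2260 = 66896; condensed water 100 °C→T: 123.73(T − 100); water warms: 1520×4.18×(T − 34.2) = 6353.6(T − 34.2); glass cup: 221×0.84×(T − 34.2) = 185.64(T − 34.2)
6663 T = 66896 + 12373 + 223642 = 302911
T ≈ 45.46 °C — below 100 °C, confirming all the steam condensed.

T_f ≈ 45.5 °C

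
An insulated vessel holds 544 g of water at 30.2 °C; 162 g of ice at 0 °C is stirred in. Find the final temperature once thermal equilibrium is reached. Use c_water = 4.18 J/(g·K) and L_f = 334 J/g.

Energy balance with sensible and latent terms:
fusion: m_ice L_f = 162×334 = 54108
  meltwater 0→T: 162×4.18×T = 677.16 T
  water cools: 544×4.18×(T − 30.2) = 2273.9(T − 30.2)
2951.1 T = 68672 − 54108 = 14564
T ≈ 4.94 °C (positive, so assuming full melt was valid).

T_f ≈ 4.9 °C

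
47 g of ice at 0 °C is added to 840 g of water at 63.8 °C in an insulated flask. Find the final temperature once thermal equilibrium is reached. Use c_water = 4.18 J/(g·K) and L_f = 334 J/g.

Heat gained plus heat lost sum to zero:
latent heat to melt: 47×334 = 15698
  meltwater 0→T: 47×4.18×T = 196.46 T
  water cools: 840×4.18×(T − 63.8) = 3511.2(T − 63.8)
3707.7 T = 224015 − 15698 = 208317
T ≈ 56.19 °C (positive, so assuming full melt was valid).

T_f ≈ 56.2 °C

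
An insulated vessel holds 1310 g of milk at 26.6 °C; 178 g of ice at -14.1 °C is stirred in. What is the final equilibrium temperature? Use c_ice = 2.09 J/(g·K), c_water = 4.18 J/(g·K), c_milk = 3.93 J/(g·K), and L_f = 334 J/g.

Energy balance with sensible and latent terms:
ice -14.1→0 °C: 178×2.09×14.1 = 5245.5; fusion: m_ice L_f = 178×334 = 59452; warm the meltwater: 744.04 T; milk cools: 1310×3.93×(T − 26.6) = 5148.3(T − 26.6)
5892.3 T = 136945 − 64697 = 72247
T ≈ 12.26 °C (positive, so assuming full melt was valid).

T_f ≈ 12.3 °C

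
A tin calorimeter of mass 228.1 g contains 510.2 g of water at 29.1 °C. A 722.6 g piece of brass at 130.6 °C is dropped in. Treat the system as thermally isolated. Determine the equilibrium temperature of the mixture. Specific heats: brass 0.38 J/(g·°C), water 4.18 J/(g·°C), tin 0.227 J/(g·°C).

T_f ≈ 40.4 °C

Conservation of energy gives ΣQ = 0:
722.6×0.38×(T − 130.6) + 510.2×4.18×(T − 29.1) + 228.1×0.227×(T − 29.1) = 0
(274.59 + 2132.6 + 51.78) T = 274.59×130.6 + 2132.6×29.1 + 51.78×29.1
T ≈ 40.43 °C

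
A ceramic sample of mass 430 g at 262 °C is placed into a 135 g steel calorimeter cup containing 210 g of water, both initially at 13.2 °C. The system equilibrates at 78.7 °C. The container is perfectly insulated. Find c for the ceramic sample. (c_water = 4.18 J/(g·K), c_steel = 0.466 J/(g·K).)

Setting the total heat transfer to zero:
430×c×(78.7 − 262) + 210×4.18×(78.7 − 13.2) + 135×0.466×(78.7 − 13.2) = 0
-78819 c = -61617
c = -61617/-78819 ≈ 0.7817 J/(g·K)

c ≈ 0.782 J/(g·K)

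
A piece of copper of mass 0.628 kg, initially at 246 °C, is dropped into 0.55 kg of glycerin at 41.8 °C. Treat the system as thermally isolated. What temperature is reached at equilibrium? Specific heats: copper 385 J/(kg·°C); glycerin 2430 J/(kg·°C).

T_f ≈ 73.1 °C

Energy conservation, ΣQ = 0:
0.628·385·(T − 246) + 0.55·2430·(T − 41.8) = 0
(241.78 + 1336.5) T = 241.78·246 + 1336.5·41.8
T = 115344/1578.3 ≈ 73.08 °C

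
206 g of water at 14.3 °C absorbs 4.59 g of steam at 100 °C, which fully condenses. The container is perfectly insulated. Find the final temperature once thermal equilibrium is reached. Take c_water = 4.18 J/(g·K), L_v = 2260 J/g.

Setting the total heat transfer to zero:
condense steam: −4.59×2260 = −10373; condensed water 100 °C→T: 19.19(T − 100); original water: 861.08(T − 14.3)
880.27 T = 10373 + 1918.6 + 12313 = 24605
T ≈ 27.95 °C — below 100 °C, confirming all the steam condensed.

T_f ≈ 28.0 °C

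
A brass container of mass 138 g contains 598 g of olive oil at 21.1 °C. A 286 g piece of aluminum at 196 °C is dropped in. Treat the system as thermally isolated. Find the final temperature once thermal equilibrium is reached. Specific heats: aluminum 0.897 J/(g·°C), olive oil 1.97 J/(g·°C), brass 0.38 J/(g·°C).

T_f ≈ 51.3 °C

T_f is the heat-capacity-weighted average of the initial temperatures:
T_f = (256.54·196 + 1178.1·21.1 + 52.44·21.1) / (256.54 + 1178.1 + 52.44)
    = 76246 / 1487 ≈ 51.27 °C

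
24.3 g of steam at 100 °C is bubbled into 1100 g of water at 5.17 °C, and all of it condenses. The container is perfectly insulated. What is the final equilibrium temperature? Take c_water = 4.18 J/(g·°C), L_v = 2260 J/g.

T_f ≈ 18.9 °C

Heat gained plus heat lost sum to zero:
latent heat released on condensation: 24.3·2260 = 54918; condensed water 100 °C→T: 101.57(T − 100); water warms: 1100·4.18·(T − 5.17) = 4598(T − 5.17)
4699.6 T = 54918 + 10157 + 23772 = 88847
T ≈ 18.91 °C, under the boiling point, so the assumption holds.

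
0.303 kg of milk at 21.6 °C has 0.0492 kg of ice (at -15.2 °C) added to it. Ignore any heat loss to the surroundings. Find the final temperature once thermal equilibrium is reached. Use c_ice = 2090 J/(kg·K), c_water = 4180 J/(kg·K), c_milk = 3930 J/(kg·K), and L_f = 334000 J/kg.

T_f ≈ 5.5 °C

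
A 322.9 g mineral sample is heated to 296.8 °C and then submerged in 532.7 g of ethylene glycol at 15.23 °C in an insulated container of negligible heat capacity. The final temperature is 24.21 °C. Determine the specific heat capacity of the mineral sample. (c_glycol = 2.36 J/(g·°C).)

Net heat exchanged in the isolated system is zero:
322.9·c·(24.21 − 296.8) + 532.7·2.36·(24.21 − 15.23) = 0
-88019 c = -11289
c = -11289/-88019 ≈ 0.1283 J/(g·°C)

c ≈ 0.128 J/(g·°C)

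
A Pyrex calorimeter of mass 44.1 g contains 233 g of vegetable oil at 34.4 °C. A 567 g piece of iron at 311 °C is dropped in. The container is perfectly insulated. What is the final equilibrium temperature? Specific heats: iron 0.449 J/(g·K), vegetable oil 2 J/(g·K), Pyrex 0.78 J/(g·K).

T_f = Σ m_i c_i T_i / Σ m_i c_i:
T_f = (254.58*311 + 466*34.4 + 34.4*34.4) / (254.58 + 466 + 34.4)
    = 96389 / 754.98 ≈ 127.67 °C

T_f ≈ 127.7 °C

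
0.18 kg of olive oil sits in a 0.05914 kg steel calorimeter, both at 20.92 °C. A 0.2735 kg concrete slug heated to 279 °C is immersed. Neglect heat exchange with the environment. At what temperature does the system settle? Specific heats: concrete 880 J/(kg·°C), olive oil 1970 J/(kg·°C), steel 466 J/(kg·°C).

T_f ≈ 120.6 °C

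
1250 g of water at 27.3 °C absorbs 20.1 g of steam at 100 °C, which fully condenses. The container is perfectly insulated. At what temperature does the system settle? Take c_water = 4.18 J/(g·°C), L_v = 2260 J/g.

T_f ≈ 37.0 °C

Heat gained plus heat lost sum to zero:
steam→water at 100 °C releases m L_v = 20.1×2260 = 45426
  condensed water 100 °C→T: 84.02(T − 100)
  water warms: 1250×4.18×(T − 27.3) = 5225(T − 27.3)
5309 T = 45426 + 8401.8 + 142642 = 196470
T ≈ 37.01 °C, under the boiling point, so the assumption holds.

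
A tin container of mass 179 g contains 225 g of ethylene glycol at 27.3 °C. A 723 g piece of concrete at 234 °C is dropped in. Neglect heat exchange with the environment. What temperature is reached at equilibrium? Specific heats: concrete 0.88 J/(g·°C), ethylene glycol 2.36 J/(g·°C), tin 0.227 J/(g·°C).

T_f ≈ 136.2 °C

Heat gained plus heat lost sum to zero:
723·0.88·(T − 234) + 225·2.36·(T − 27.3) + 179·0.227·(T − 27.3) = 0
1207.9 T = 164486
T = 164486 / 1207.9 = 136 °C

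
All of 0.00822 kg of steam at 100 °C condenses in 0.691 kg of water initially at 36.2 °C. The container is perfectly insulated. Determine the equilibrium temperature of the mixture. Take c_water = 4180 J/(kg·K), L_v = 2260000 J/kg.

Conservation of energy gives ΣQ = 0:
condense steam: −0.00822·2260000 = −18577
  condensed water 100 °C→T: 34.36(T − 100)
  water warms: 0.691·4180·(T − 36.2) = 2888.4(T − 36.2)
2922.7 T = 18577 + 3436 + 104559 = 126573
T ≈ 43.31 °C — below 100 °C, confirming all the steam condensed.

T_f ≈ 43.3 °C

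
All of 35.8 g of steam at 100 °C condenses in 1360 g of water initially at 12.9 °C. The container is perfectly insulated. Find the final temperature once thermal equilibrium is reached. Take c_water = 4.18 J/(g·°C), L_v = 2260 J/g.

T_f ≈ 29.0 °C

Taking heat into each body as positive, Σ m c ΔT = 0:
steam→water at 100 °C releases m L_v = 35.8×2260 = 80908; condensate cools 100→T: 35.8×4.18×(T − 100) = 149.64(T − 100); original water: 5684.8(T − 12.9)
5834.4 T = 80908 + 14964 + 73334 = 169206
T ≈ 29.00 °C — below 100 °C, confirming all the steam condensed.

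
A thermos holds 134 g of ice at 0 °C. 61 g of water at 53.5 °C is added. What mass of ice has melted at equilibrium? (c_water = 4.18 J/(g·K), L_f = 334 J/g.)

Heat available from the water dropping to 0 °C: 61×4.18×53.5 = 13641 J.
Melting all 134 g of ice would need 134×334 = 44756 J.
13641 J < 44756 J, so only part of the ice melts and the system sits at 0 °C.
Mass melted = 13641/334 ≈ 40.84 g.

m_melted ≈ 40.8 g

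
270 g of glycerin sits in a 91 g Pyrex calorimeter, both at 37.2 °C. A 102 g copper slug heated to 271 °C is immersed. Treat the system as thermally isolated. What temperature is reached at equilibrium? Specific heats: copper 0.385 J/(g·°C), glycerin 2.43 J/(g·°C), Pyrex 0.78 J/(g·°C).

T_f ≈ 49.2 °C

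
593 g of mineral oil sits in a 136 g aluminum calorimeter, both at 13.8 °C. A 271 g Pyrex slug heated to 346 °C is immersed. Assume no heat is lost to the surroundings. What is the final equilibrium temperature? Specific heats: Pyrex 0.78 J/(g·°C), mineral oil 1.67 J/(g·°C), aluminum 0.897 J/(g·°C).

T_f ≈ 66.8 °C

With ΣQ=0 the equilibrium temperature is the m·c-weighted mean:
T_f = (211.38·346 + 990.31·13.8 + 121.99·13.8) / (211.38 + 990.31 + 121.99)
    = 88487 / 1323.7 ≈ 66.85 °C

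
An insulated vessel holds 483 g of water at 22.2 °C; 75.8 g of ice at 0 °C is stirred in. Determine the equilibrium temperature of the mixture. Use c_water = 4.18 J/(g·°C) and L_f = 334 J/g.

T_f ≈ 8.3 °C

Let T be the final temperature. ΣQ_i = 0:
fusion: m_ice L_f = 75.8×334 = 25317; meltwater 0→T: 75.8×4.18×T = 316.84 T; water cools: 483×4.18×(T − 22.2) = 2018.9(T − 22.2)
2335.8 T = 44820 − 25317 = 19503
T ≈ 8.35 °C. Since T > 0 °C, the all-ice-melts assumption holds.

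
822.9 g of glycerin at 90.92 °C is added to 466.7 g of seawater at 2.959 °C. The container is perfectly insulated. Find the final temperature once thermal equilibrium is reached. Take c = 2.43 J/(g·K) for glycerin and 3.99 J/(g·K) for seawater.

Net heat exchanged in the isolated system is zero:
822.9*2.43*(T − 90.92) + 466.7*3.99*(T − 2.959) = 0
(1999.6 + 1862.1) T = 1999.6*90.92 + 1862.1*2.959
T ≈ 48.51 °C

T_f ≈ 48.5 °C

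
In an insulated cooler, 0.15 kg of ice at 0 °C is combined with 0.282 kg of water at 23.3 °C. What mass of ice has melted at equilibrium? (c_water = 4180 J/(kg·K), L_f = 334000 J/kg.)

m_melted ≈ 0.0822 kg

Water can give up m c ΔT = 0.282·4180·23.3 = 27465 J before reaching 0 °C.
To melt every bit of ice: 0.15·334000 = 50100 J.
27465 J < 50100 J, so only part of the ice melts and the system sits at 0 °C.
m_melted·334000 = 27465  ⇒  m_melted ≈ 0.08223 kg.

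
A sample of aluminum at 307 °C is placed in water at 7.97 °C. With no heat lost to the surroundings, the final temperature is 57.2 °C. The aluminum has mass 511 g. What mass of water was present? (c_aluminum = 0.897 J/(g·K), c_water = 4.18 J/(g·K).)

Taking heat into each body as positive, Σ m c ΔT = 0:
511×0.897×(57.2 − 307) + m×4.18×(57.2 − 7.97) = 0
205.78 m = 114500
m = 114500/205.78 ≈ 556.4 g

m ≈ 556 g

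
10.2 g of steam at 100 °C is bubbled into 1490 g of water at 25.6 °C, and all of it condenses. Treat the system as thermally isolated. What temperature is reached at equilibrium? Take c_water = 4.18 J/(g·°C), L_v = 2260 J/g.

Sum of m c ΔT and latent-heat terms is zero:
latent heat released on condensation: 10.2×2260 = 23052; condensate cools 100→T: 10.2×4.18×(T − 100) = 42.64(T − 100); original water: 6228.2(T − 25.6)
6270.8 T = 23052 + 4263.6 + 159442 = 186758
T ≈ 29.78 °C, under the boiling point, so the assumption holds.

T_f ≈ 29.8 °C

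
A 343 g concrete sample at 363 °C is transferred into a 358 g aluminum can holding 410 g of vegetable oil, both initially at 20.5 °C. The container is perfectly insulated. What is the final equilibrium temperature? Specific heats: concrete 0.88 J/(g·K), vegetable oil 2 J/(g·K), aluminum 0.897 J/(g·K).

T_f ≈ 92.1 °C

Let T be the final temperature. ΣQ_i = 0:
343·0.88·(T − 363) + 410·2·(T − 20.5) + 358·0.897·(T − 20.5) = 0
(301.84 + 820 + 321.13) T = 301.84·363 + 820·20.5 + 321.13·20.5
T = 132961 / 1443 = 92.1 °C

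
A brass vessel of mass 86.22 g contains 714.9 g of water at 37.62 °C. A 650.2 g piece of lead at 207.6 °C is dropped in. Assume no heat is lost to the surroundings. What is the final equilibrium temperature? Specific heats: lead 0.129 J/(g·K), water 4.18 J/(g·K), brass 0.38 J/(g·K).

T_f is the heat-capacity-weighted average of the initial temperatures:
T_f = (83.88×207.6 + 2988.3×37.62 + 32.76×37.62) / (83.88 + 2988.3 + 32.76)
    = 131064 / 3104.9 ≈ 42.21 °C

T_f ≈ 42.2 °C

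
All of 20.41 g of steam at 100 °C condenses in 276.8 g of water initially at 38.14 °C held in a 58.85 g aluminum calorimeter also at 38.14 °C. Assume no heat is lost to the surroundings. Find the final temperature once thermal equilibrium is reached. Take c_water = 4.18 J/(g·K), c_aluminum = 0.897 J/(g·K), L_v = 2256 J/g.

Sum of m c ΔT and latent-heat terms is zero:
steam→water at 100 °C releases m L_v = 20.41·2256 = 46045; condensed water 100 °C→T: 85.31(T − 100); water warms: 276.8·4.18·(T − 38.14) = 1157(T − 38.14); cup: 52.79(T − 38.14)
1295.1 T = 46045 + 8531.4 + 46142 = 100719
T ≈ 77.77 °C, under the boiling point, so the assumption holds.

T_f ≈ 77.8 °C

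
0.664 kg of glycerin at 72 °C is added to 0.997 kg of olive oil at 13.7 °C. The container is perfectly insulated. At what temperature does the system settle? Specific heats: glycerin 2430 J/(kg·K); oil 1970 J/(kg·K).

T_f is the heat-capacity-weighted average of the initial temperatures:
T_f = (1613.5·72 + 1964.1·13.7) / (1613.5 + 1964.1)
    = 143081 / 3577.6 ≈ 39.99 °C

T_f ≈ 40.0 °C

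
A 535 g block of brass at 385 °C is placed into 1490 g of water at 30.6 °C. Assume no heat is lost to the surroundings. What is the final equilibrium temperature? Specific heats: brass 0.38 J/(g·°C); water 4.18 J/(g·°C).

With ΣQ=0 the equilibrium temperature is the m·c-weighted mean:
T_f = (203.3·385 + 6228.2·30.6) / (203.3 + 6228.2)
    = 268853 / 6431.5 ≈ 41.80 °C

T_f ≈ 41.8 °C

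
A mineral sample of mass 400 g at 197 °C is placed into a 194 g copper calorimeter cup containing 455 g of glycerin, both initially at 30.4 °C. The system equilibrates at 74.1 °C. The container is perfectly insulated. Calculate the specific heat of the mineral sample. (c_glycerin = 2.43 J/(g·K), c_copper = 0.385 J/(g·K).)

c ≈ 1.05 J/(g·K)

Setting the total heat transfer to zero:
400×c×(74.1 − 197) + 455×2.43×(74.1 − 30.4) + 194×0.385×(74.1 − 30.4) = 0
-49160 c = -51581
c = -51581/-49160 ≈ 1.049 J/(g·K)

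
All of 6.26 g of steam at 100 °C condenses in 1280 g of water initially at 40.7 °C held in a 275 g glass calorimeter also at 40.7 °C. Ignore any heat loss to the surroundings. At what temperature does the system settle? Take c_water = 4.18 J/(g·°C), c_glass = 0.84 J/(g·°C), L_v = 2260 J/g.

T_f ≈ 43.5 °C

Energy balance with sensible and latent terms:
latent heat released on condensation: 6.26·2260 = 14148; condensed water 100 °C→T: 26.17(T − 100); water warms: 1280·4.18·(T − 40.7) = 5350.4(T − 40.7); glass cup: 275·0.84·(T − 40.7) = 231(T − 40.7)
5607.6 T = 14148 + 2616.7 + 227163 = 243927
T ≈ 43.50 °C, under the boiling point, so the assumption holds.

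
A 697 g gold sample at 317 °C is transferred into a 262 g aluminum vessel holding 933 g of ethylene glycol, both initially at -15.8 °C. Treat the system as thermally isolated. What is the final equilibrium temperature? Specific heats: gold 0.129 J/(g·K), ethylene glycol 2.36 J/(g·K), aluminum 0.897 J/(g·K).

T_f ≈ -4.0 °C

T_f is the heat-capacity-weighted average of the initial temperatures:
T_f = (89.91·317 + 2201.9·(-15.8) + 235.01·(-15.8)) / (89.91 + 2201.9 + 235.01)
    = -10001 / 2526.8 ≈ -3.96 °C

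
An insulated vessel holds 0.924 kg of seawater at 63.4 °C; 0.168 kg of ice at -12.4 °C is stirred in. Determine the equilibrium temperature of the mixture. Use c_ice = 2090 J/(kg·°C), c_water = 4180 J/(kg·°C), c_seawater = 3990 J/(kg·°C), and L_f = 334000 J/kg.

T_f ≈ 39.5 °C

Sum of m c ΔT and latent-heat terms is zero:
warm ice to 0 °C: 0.168×2090×(0 − (-12.4)) = 4353.9; latent heat to melt: 0.168×334000 = 56112; meltwater 0→T: 0.168×4180×T = 702.24 T; seawater: 3686.8(T − 63.4)
4389 T = 233741 − 60466 = 173275
T ≈ 39.48 °C. Since T > 0 °C, the all-ice-melts assumption holds.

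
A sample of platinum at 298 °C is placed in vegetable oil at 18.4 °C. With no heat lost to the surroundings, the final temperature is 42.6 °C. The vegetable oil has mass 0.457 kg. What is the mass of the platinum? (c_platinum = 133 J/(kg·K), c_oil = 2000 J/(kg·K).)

m ≈ 0.651 kg

|Q_platinum| = |Q_oil|:
m×133×(298 − 42.6) = 0.457×2000×(42.6 − 18.4)
33968 m = 22119  ⇒  m ≈ 0.6512 kg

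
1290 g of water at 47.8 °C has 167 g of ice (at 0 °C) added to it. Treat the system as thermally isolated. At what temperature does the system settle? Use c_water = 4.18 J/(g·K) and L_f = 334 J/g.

T_f ≈ 33.2 °C

Sum of m c ΔT and latent-heat terms is zero:
fusion: m_ice L_f = 167·334 = 55778; warm the meltwater: 698.06 T; water: 5392.2(T − 47.8)
6090.3 T = 257747 − 55778 = 201969
T ≈ 33.16 °C. Since T > 0 °C, the all-ice-melts assumption holds.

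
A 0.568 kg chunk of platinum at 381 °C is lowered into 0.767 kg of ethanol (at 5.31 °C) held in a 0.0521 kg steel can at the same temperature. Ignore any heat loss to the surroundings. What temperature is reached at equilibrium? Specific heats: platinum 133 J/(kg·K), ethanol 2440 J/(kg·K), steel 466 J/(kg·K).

T_f ≈ 19.7 °C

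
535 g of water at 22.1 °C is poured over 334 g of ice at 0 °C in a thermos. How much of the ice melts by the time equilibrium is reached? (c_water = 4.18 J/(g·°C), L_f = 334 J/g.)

m_melted ≈ 148 g

Water can give up m c ΔT = 535×4.18×22.1 = 49422 J before reaching 0 °C.
Melting all 334 g of ice would need 334×334 = 111556 J.
That's not enough to melt it all — equilibrium is at 0 °C with ice remaining.
m_melted×334 = 49422  ⇒  m_melted ≈ 148 g.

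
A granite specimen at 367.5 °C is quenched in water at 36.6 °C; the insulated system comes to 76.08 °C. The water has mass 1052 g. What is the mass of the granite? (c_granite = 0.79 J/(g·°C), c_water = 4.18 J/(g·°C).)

Setting the total heat transfer to zero:
m·0.79·(76.08 − 367.5) + 1052·4.18·(76.08 − 36.6) = 0
-230.22 m = -173608
m = -173608/-230.22 ≈ 754.1 g

m ≈ 754 g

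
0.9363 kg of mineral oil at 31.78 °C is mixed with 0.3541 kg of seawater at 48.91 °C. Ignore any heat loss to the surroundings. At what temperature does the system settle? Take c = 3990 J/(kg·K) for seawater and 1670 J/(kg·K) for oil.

With ΣQ=0 the equilibrium temperature is the m·c-weighted mean:
T_f = (1412.9*48.91 + 1563.6*31.78) / (1412.9 + 1563.6)
    = 118795 / 2976.5 ≈ 39.91 °C

T_f ≈ 39.9 °C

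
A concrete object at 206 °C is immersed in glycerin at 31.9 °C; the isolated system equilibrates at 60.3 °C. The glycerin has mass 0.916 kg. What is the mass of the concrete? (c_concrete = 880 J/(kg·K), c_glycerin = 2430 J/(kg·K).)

Heat gained plus heat lost sum to zero:
m×880×(60.3 − 206) + 0.916×2430×(60.3 − 31.9) = 0
-128216 m = -63215
m = -63215/-128216 ≈ 0.493 kg

m ≈ 0.493 kg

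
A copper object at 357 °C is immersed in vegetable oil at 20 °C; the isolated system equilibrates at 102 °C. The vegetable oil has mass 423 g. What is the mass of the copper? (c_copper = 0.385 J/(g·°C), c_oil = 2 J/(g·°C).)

m ≈ 707 g

|Q_copper| = |Q_oil|:
m·0.385·(357 − 102) = 423·2·(102 − 20)
98.17 m = 69372  ⇒  m ≈ 706.6 g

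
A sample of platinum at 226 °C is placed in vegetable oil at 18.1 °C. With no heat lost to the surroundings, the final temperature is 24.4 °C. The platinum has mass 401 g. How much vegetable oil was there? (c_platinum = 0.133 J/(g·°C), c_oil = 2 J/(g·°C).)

Setting the total heat transfer to zero:
401×0.133×(24.4 − 226) + m×2×(24.4 − 18.1) = 0
12.6 m = 10752
m = 10752/12.6 ≈ 853.3 g

m ≈ 853 g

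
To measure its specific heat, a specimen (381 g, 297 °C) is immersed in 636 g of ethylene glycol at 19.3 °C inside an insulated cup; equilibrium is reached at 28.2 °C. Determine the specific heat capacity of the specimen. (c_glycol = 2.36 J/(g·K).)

m_s c (T_s − T_f) = m_glycol c_glycol (T_f − T_0):
381×c×(297 − 28.2) = 636×2.36×(28.2 − 19.3)
102413 c = 13359  ⇒  c ≈ 0.1304 J/(g·K)

c ≈ 0.13 J/(g·K)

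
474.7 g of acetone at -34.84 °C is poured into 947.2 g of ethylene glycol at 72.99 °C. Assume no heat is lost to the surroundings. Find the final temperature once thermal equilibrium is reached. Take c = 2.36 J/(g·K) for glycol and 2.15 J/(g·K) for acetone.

T_f ≈ 39.2 °C

Heat lost by the glycol equals heat gained by the acetone:
947.2·2.36·(72.99 − T) = 474.7·2.15·(T − (-34.84))
2235.4(72.99 − T) = 1020.6(T − (-34.84))
3256 T = 127603  ⇒  T ≈ 39.19 °C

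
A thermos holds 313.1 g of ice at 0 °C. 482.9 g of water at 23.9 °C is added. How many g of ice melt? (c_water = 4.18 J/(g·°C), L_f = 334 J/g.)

m_melted ≈ 144 g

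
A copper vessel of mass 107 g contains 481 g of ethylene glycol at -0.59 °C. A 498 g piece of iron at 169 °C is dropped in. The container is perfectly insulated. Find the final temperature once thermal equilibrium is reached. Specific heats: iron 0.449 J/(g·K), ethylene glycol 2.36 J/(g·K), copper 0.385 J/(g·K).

T_f ≈ 26.5 °C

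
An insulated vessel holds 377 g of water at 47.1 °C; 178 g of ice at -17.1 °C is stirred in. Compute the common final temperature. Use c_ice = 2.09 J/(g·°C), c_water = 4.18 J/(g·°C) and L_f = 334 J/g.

T_f ≈ 3.6 °C

Heat gained plus heat lost sum to zero:
ice -17.1→0 °C: 178·2.09·17.1 = 6361.5
  fusion: m_ice L_f = 178·334 = 59452
  meltwater 0→T: 178·4.18·T = 744.04 T
  water: 1575.9(T − 47.1)
2319.9 T = 74223 − 65814 = 8409.5
T ≈ 3.62 °C (positive, so assuming full melt was valid).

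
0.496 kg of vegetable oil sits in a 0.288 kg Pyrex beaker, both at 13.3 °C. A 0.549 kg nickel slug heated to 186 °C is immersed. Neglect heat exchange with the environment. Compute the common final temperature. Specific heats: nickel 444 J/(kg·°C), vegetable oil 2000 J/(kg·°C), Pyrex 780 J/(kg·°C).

Let T be the final temperature. ΣQ_i = 0:
0.549×444×(T − 186) + 0.496×2000×(T − 13.3) + 0.288×780×(T − 13.3) = 0
243.76(T − 186) + 992(T − 13.3) + 224.64(T − 13.3) = 0
(243.76 + 992 + 224.64) T = 243.76×186 + 992×13.3 + 224.64×13.3
T ≈ 42.13 °C

T_f ≈ 42.1 °C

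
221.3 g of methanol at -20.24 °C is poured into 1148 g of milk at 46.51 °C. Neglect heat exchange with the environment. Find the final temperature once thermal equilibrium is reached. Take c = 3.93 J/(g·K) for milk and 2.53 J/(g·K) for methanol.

Conservation of energy gives ΣQ = 0:
1148·3.93·(T − 46.51) + 221.3·2.53·(T − (-20.24)) = 0
4511.6(T − 46.51) + 559.89(T − (-20.24)) = 0
5071.5 T = 198504
T ≈ 39.14 °C

T_f ≈ 39.1 °C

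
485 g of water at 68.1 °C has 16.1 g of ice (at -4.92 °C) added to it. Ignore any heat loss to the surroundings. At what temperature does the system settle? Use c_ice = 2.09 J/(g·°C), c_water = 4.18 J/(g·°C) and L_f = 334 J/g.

Energy conservation, ΣQ = 0:
warm ice to 0 °C: 16.1·2.09·(0 − (-4.92)) = 165.55
  latent heat to melt: 16.1·334 = 5377.4
  meltwater 0→T: 16.1·4.18·T = 67.3 T
  water: 2027.3(T − 68.1)
2094.6 T = 138059 − 5543 = 132516
T ≈ 63.27 °C (positive, so assuming full melt was valid).

T_f ≈ 63.3 °C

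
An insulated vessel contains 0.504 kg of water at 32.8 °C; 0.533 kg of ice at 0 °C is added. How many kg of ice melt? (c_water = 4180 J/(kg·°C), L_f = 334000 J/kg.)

m_melted ≈ 0.207 kg

Cooling the water to 0 °C releases 0.504·4180·32.8 = 69100 J.
Fully melting the ice requires m_ice L_f = 0.533·334000 = 178022 J.
69100 J < 178022 J, so only part of the ice melts and the system sits at 0 °C.
Mass melted = 69100/334000 ≈ 0.2069 kg.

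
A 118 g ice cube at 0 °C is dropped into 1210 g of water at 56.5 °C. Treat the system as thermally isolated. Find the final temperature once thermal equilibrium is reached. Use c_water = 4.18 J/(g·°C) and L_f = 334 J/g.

T_f ≈ 44.4 °C

Taking heat into each body as positive, Σ m c ΔT = 0:
fusion: m_ice L_f = 118·334 = 39412; warm the meltwater: 493.24 T; water cools: 1210·4.18·(T − 56.5) = 5057.8(T − 56.5)
5551 T = 285766 − 39412 = 246354
T ≈ 44.38 °C (positive, so assuming full melt was valid).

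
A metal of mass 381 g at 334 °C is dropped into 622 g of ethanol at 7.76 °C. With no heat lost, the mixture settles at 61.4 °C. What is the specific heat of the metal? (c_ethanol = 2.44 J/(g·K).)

Setting the total heat transfer to zero:
381×c×(61.4 − 334) + 622×2.44×(61.4 − 7.76) = 0
-103861 c = -81408
c = -81408/-103861 ≈ 0.7838 J/(g·K)

c ≈ 0.784 J/(g·K)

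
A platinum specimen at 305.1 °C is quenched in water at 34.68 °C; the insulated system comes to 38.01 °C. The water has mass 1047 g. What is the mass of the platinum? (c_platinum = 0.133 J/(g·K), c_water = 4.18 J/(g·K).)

m ≈ 410 g

Heat gained plus heat lost sum to zero:
m·0.133·(38.01 − 305.1) + 1047·4.18·(38.01 − 34.68) = 0
-35.52 m = -14574
m = -14574/-35.52 ≈ 410.3 g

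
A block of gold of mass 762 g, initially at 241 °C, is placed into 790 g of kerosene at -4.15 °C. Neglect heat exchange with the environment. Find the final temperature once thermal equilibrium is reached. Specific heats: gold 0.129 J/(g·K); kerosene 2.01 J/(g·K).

T_f ≈ 10.1 °C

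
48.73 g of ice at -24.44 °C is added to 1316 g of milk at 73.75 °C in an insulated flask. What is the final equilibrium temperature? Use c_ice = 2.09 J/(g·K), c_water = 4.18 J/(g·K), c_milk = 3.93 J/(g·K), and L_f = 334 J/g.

Setting the total heat transfer to zero:
ice -24.44→0 °C: 48.73×2.09×24.44 = 2489.1
  latent heat to melt: 48.73×334 = 16276
  warm the meltwater: 203.69 T
  milk: 5171.9(T − 73.75)
5375.6 T = 381426 − 18765 = 362661
T ≈ 67.46 °C (positive, so assuming full melt was valid).

T_f ≈ 67.5 °C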